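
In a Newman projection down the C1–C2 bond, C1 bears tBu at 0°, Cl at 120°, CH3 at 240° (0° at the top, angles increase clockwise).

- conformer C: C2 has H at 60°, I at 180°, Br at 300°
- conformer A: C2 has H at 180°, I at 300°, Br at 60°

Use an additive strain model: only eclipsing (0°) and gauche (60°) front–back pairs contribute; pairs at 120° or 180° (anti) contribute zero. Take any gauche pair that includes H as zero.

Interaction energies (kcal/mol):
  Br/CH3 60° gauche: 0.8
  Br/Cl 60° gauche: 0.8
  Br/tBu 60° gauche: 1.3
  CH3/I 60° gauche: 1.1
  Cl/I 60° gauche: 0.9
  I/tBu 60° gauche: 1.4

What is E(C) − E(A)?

-0.5 kcal/mol

C (staggered): tBu(0°)/Br(300°) gauche 1.3; Cl(120°)/I(180°) gauche 0.9; CH3(240°)/I(180°) gauche 1.1; CH3(240°)/Br(300°) gauche 0.8 → 4.1 kcal/mol.
A (staggered): tBu(0°)/I(300°) gauche 1.4; tBu(0°)/Br(60°) gauche 1.3; Cl(120°)/Br(60°) gauche 0.8; CH3(240°)/I(300°) gauche 1.1 → 4.6 kcal/mol.
E(C) − E(A) = 4.1 − 4.6 = -0.5 kcal/mol.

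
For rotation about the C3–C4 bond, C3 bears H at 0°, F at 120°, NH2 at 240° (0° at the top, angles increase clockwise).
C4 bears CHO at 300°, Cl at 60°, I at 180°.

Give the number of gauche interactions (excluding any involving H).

4

Non-H gauche pairs: F(120°)/Cl(60°); F(120°)/I(180°); NH2(240°)/CHO(300°); NH2(240°)/I(180°) — 4 interactions.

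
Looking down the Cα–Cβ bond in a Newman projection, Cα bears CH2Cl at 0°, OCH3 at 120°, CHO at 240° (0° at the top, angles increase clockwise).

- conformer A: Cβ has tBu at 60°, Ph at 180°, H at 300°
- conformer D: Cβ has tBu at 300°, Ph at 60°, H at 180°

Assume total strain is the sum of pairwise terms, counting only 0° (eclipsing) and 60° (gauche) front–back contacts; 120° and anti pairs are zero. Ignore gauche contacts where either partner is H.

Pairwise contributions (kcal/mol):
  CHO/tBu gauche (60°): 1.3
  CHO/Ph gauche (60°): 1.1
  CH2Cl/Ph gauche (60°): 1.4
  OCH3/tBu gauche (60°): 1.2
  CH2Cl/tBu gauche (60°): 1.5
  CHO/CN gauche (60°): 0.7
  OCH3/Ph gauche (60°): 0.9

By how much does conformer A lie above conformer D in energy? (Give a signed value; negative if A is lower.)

-0.4 kcal/mol

A (staggered): CH2Cl(0°)/tBu(60°) gauche 1.5; OCH3(120°)/tBu(60°) gauche 1.2; OCH3(120°)/Ph(180°) gauche 0.9; CHO(240°)/Ph(180°) gauche 1.1 → 4.7 kcal/mol.
D (staggered): CH2Cl(0°)/tBu(300°) gauche 1.5; CH2Cl(0°)/Ph(60°) gauche 1.4; OCH3(120°)/Ph(60°) gauche 0.9; CHO(240°)/tBu(300°) gauche 1.3 → 5.1 kcal/mol.
E(A) − E(D) = 4.7 − 5.1 = -0.4 kcal/mol.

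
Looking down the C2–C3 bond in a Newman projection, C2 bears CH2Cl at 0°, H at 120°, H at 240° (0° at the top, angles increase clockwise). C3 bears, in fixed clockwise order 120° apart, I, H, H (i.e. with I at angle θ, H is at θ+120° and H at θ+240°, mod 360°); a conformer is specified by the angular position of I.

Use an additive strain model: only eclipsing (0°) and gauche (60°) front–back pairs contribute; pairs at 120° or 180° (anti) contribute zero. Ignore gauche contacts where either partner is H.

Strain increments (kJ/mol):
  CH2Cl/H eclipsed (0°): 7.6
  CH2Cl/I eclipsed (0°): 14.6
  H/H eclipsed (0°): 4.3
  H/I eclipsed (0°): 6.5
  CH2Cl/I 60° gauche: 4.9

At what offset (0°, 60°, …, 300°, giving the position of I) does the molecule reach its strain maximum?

0°

I at 0° is eclipsed. CH2Cl at 0° is eclipsed with I at 0° (14.6); H at 120° is eclipsed with H at 120° (4.3); H at 240° is eclipsed with H at 240° (4.3). Total 23.2 kJ/mol.
I at 60° is staggered. CH2Cl at 0° is gauche with I at 60° (4.9). Total 4.9 kJ/mol.
I at 120° is eclipsed. CH2Cl at 0° is eclipsed with H at 0° (7.6); H at 120° is eclipsed with I at 120° (6.5); H at 240° is eclipsed with H at 240° (4.3). Total 18.4 kJ/mol.
I at 180° (staggered): no non-H gauche contacts → 0.0 kJ/mol.
I at 240° is eclipsed. CH2Cl at 0° is eclipsed with H at 0° (7.6); H at 120° is eclipsed with H at 120° (4.3); H at 240° is eclipsed with I at 240° (6.5). Total 18.4 kJ/mol.
I at 300° is staggered. CH2Cl at 0° is gauche with I at 300° (4.9). Total 4.9 kJ/mol.
The maximum (23.2 kJ/mol) occurs with I at 0°.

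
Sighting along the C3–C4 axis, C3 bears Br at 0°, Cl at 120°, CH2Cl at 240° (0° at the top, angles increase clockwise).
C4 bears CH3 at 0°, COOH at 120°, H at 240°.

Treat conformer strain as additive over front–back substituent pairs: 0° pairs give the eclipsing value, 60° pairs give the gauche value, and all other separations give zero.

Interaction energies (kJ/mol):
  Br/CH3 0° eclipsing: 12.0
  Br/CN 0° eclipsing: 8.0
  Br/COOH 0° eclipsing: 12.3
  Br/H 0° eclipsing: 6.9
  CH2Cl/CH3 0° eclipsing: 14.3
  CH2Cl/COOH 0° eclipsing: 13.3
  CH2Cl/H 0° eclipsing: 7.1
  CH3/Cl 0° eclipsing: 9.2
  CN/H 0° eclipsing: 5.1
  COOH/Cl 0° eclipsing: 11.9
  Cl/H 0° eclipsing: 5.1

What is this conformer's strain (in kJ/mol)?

This conformer is eclipsed. Br at 0° is eclipsed with CH3 at 0° (12.0); Cl at 120° is eclipsed with COOH at 120° (11.9); CH2Cl at 240° is eclipsed with H at 240° (7.1). Total 31.0 kJ/mol.

31.0 kJ/mol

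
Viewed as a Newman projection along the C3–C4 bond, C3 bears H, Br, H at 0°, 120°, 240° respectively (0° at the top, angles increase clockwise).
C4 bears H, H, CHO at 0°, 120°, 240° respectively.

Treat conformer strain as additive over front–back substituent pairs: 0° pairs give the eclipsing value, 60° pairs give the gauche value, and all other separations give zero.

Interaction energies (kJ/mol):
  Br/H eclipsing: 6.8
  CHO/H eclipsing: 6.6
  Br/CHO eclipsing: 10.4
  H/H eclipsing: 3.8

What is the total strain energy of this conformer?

This conformer (eclipsed): H–H eclipsed, Br–H eclipsed, H–CHO eclipsed; 3.8 + 6.8 + 6.6 = 17.2 kJ/mol.

17.2 kJ/mol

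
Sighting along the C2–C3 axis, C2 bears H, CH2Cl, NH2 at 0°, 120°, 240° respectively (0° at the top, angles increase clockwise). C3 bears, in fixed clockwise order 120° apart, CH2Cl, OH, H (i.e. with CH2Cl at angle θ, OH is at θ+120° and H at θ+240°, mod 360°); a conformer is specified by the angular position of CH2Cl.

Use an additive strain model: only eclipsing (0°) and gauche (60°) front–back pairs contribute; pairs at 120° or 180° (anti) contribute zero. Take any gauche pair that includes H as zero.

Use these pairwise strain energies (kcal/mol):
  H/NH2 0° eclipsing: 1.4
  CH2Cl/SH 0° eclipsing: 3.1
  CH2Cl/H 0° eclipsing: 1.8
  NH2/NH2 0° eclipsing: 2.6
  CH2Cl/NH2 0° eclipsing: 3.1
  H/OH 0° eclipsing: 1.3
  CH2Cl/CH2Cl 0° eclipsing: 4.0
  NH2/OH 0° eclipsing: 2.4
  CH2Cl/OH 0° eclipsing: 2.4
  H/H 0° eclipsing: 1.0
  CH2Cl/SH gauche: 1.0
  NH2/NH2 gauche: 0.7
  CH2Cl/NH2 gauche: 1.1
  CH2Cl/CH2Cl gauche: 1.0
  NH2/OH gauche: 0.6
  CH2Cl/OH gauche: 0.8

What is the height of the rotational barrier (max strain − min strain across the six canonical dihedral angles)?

5.5 kcal/mol

CH2Cl at 0° (eclipsed): H(0°)/CH2Cl(0°) eclipsed 1.8; CH2Cl(120°)/OH(120°) eclipsed 2.4; NH2(240°)/H(240°) eclipsed 1.4 → 5.6 kcal/mol.
CH2Cl at 60° (staggered): CH2Cl(120°)/CH2Cl(60°) gauche 1.0; CH2Cl(120°)/OH(180°) gauche 0.8; NH2(240°)/OH(180°) gauche 0.6 → 2.4 kcal/mol.
CH2Cl at 120° (eclipsed): H(0°)/H(0°) eclipsed 1.0; CH2Cl(120°)/CH2Cl(120°) eclipsed 4.0; NH2(240°)/OH(240°) eclipsed 2.4 → 7.4 kcal/mol.
CH2Cl at 180° (staggered): CH2Cl(120°)/CH2Cl(180°) gauche 1.0; NH2(240°)/CH2Cl(180°) gauche 1.1; NH2(240°)/OH(300°) gauche 0.6 → 2.7 kcal/mol.
CH2Cl at 240° (eclipsed): H(0°)/OH(0°) eclipsed 1.3; CH2Cl(120°)/H(120°) eclipsed 1.8; NH2(240°)/CH2Cl(240°) eclipsed 3.1 → 6.2 kcal/mol.
CH2Cl at 300° (staggered): CH2Cl(120°)/OH(60°) gauche 0.8; NH2(240°)/CH2Cl(300°) gauche 1.1 → 1.9 kcal/mol.
Max at 120° (7.4 kcal/mol), min at 300° (1.9 kcal/mol); barrier = 5.5 kcal/mol.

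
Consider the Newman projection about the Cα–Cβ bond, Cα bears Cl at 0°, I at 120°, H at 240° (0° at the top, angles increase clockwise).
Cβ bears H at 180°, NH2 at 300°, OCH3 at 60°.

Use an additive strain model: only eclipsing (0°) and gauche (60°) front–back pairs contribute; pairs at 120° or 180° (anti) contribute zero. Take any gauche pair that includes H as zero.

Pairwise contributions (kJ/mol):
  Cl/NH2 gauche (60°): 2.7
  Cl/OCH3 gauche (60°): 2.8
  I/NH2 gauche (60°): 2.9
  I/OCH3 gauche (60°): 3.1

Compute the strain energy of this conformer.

This conformer (staggered): Cl(0°)/NH2(300°) gauche 2.7; Cl(0°)/OCH3(60°) gauche 2.8; I(120°)/OCH3(60°) gauche 3.1 → 8.6 kJ/mol.

8.6 kJ/mol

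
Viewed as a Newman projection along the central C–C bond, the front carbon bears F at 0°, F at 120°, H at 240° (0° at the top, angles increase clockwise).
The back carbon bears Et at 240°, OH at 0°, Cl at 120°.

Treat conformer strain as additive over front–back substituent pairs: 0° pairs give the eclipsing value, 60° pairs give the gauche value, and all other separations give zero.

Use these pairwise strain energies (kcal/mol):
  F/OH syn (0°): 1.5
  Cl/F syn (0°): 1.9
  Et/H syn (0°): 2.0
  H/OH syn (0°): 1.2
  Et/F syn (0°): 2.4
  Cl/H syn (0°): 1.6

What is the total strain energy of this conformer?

5.4 kcal/mol

This conformer is eclipsed. F at 0° is eclipsed with OH at 0° (1.5); F at 120° is eclipsed with Cl at 120° (1.9); H at 240° is eclipsed with Et at 240° (2.0). Total 5.4 kcal/mol.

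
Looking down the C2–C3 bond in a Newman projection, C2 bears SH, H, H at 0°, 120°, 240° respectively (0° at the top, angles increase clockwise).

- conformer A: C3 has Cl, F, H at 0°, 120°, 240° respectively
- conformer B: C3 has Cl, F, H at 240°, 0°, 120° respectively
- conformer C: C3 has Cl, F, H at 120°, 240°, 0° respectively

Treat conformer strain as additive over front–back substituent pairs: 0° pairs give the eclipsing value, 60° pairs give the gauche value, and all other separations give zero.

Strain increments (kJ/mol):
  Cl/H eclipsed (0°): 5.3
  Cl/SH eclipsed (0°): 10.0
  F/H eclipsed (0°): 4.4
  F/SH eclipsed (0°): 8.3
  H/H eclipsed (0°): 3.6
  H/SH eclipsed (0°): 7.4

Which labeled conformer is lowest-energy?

C

A is eclipsed. SH at 0° is eclipsed with Cl at 0° (10.0); H at 120° is eclipsed with F at 120° (4.4); H at 240° is eclipsed with H at 240° (3.6). Total 18.0 kJ/mol.
B is eclipsed. SH at 0° is eclipsed with F at 0° (8.3); H at 120° is eclipsed with H at 120° (3.6); H at 240° is eclipsed with Cl at 240° (5.3). Total 17.2 kJ/mol.
C is eclipsed. SH at 0° is eclipsed with H at 0° (7.4); H at 120° is eclipsed with Cl at 120° (5.3); H at 240° is eclipsed with F at 240° (4.4). Total 17.1 kJ/mol.
C has the lowest total (17.1 kJ/mol).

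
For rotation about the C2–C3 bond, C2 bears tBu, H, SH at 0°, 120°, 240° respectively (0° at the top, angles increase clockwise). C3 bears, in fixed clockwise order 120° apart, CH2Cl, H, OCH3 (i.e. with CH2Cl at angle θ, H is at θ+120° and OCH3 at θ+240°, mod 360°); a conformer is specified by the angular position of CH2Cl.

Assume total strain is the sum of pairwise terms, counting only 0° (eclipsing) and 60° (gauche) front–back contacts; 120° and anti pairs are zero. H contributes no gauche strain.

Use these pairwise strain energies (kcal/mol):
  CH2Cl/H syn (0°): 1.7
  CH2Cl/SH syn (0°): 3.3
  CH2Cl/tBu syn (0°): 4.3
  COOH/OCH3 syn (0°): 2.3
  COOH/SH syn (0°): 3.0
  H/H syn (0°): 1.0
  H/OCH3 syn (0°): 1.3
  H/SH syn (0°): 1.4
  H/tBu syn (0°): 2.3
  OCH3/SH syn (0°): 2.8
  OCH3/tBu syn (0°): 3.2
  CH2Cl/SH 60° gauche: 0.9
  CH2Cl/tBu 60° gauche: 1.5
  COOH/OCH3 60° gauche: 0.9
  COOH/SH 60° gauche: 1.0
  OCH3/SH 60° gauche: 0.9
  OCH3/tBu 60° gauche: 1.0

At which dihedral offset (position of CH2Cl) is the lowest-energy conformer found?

CH2Cl at 0° (eclipsed): tBu(0°)/CH2Cl(0°) eclipsed 4.3; H(120°)/H(120°) eclipsed 1.0; SH(240°)/OCH3(240°) eclipsed 2.8 → 8.1 kcal/mol.
CH2Cl at 60° (staggered): tBu(0°)/CH2Cl(60°) gauche 1.5; tBu(0°)/OCH3(300°) gauche 1.0; SH(240°)/OCH3(300°) gauche 0.9 → 3.4 kcal/mol.
CH2Cl at 120° (eclipsed): tBu(0°)/OCH3(0°) eclipsed 3.2; H(120°)/CH2Cl(120°) eclipsed 1.7; SH(240°)/H(240°) eclipsed 1.4 → 6.3 kcal/mol.
CH2Cl at 180° (staggered): tBu(0°)/OCH3(60°) gauche 1.0; SH(240°)/CH2Cl(180°) gauche 0.9 → 1.9 kcal/mol.
CH2Cl at 240° (eclipsed): tBu(0°)/H(0°) eclipsed 2.3; H(120°)/OCH3(120°) eclipsed 1.3; SH(240°)/CH2Cl(240°) eclipsed 3.3 → 6.9 kcal/mol.
CH2Cl at 300° (staggered): tBu(0°)/CH2Cl(300°) gauche 1.5; SH(240°)/CH2Cl(300°) gauche 0.9; SH(240°)/OCH3(180°) gauche 0.9 → 3.3 kcal/mol.
The minimum (1.9 kcal/mol) occurs with CH2Cl at 180°.

180°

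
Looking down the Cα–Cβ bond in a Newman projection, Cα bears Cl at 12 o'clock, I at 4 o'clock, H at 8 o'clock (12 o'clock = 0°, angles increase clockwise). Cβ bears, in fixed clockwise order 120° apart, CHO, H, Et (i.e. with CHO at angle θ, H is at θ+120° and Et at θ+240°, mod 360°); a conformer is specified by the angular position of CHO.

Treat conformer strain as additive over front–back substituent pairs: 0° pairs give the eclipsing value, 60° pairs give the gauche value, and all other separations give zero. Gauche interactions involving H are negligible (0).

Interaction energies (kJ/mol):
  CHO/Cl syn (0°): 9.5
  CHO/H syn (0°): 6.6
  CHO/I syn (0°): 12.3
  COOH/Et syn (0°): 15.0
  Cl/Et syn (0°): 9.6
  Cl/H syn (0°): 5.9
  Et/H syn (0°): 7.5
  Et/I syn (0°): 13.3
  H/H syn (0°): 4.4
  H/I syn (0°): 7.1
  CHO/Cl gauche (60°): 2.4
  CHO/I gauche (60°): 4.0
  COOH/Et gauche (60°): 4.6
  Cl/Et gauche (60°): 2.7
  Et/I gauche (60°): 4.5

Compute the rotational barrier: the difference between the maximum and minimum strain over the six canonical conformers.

19.4 kJ/mol

CHO at 0° (eclipsed): Cl–CHO eclipsed, I–H eclipsed, H–Et eclipsed; 9.5 + 7.1 + 7.5 = 24.1 kJ/mol.
CHO at 60° (staggered): Cl–CHO gauche, Cl–Et gauche, I–CHO gauche; 2.4 + 2.7 + 4.0 = 9.1 kJ/mol.
CHO at 120° (eclipsed): Cl–Et eclipsed, I–CHO eclipsed, H–H eclipsed; 9.6 + 12.3 + 4.4 = 26.3 kJ/mol.
CHO at 180° (staggered): Cl–Et gauche, I–CHO gauche, I–Et gauche; 2.7 + 4.0 + 4.5 = 11.2 kJ/mol.
CHO at 240° (eclipsed): Cl–H eclipsed, I–Et eclipsed, H–CHO eclipsed; 5.9 + 13.3 + 6.6 = 25.8 kJ/mol.
CHO at 300° (staggered): Cl–CHO gauche, I–Et gauche; 2.4 + 4.5 = 6.9 kJ/mol.
Max at 120° (26.3 kJ/mol), min at 300° (6.9 kJ/mol); barrier = 19.4 kJ/mol.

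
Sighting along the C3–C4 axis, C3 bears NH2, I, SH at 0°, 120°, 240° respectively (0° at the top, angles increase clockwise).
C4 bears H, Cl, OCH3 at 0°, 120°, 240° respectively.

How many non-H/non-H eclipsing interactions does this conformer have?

2

Non-H eclipsing pairs: I(120°)/Cl(120°); SH(240°)/OCH3(240°) — 2 interactions.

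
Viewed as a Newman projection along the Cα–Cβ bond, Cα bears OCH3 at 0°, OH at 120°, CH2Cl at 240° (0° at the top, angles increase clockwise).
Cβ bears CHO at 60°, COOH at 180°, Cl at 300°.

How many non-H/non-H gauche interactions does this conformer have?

6

Non-H gauche pairs: OCH3(0°)/CHO(60°); OCH3(0°)/Cl(300°); OH(120°)/CHO(60°); OH(120°)/COOH(180°); CH2Cl(240°)/COOH(180°); CH2Cl(240°)/Cl(300°) — 6 interactions.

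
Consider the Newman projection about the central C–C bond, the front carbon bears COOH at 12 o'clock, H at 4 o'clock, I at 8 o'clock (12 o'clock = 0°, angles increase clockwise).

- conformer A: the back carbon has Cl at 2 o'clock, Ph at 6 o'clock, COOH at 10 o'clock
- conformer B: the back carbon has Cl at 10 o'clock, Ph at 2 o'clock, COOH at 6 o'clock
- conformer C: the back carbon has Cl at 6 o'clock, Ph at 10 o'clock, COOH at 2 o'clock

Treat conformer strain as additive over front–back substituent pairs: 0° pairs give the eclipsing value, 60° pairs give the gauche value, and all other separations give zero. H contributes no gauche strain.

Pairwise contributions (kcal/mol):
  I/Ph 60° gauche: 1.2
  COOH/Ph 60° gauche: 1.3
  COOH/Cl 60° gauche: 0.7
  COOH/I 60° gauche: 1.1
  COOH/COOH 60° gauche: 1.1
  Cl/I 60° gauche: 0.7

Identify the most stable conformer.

B

A is staggered. COOH at 0° is gauche with Cl at 60° (0.7); COOH at 0° is gauche with COOH at 300° (1.1); I at 240° is gauche with Ph at 180° (1.2); I at 240° is gauche with COOH at 300° (1.1). Total 4.1 kcal/mol.
B is staggered. COOH at 0° is gauche with Cl at 300° (0.7); COOH at 0° is gauche with Ph at 60° (1.3); I at 240° is gauche with Cl at 300° (0.7); I at 240° is gauche with COOH at 180° (1.1). Total 3.8 kcal/mol.
C is staggered. COOH at 0° is gauche with Ph at 300° (1.3); COOH at 0° is gauche with COOH at 60° (1.1); I at 240° is gauche with Cl at 180° (0.7); I at 240° is gauche with Ph at 300° (1.2). Total 4.3 kcal/mol.
B has the lowest total (3.8 kcal/mol).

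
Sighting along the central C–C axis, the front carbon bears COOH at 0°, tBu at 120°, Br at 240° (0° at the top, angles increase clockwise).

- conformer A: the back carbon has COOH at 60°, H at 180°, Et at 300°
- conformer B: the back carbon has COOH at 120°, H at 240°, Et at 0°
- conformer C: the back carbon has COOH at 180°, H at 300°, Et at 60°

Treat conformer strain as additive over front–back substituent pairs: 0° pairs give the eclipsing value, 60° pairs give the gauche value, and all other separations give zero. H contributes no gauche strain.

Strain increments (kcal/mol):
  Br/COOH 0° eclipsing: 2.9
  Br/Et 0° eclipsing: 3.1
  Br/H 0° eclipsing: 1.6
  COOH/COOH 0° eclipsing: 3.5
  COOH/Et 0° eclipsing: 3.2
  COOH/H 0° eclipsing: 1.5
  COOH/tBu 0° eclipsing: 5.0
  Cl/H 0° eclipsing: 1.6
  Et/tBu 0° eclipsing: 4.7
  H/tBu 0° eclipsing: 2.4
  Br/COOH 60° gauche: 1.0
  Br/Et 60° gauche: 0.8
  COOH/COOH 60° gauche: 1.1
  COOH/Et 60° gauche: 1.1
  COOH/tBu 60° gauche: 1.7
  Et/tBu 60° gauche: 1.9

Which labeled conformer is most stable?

A (staggered): COOH(0°)/COOH(60°) gauche 1.1; COOH(0°)/Et(300°) gauche 1.1; tBu(120°)/COOH(60°) gauche 1.7; Br(240°)/Et(300°) gauche 0.8 → 4.7 kcal/mol.
B (eclipsed): COOH(0°)/Et(0°) eclipsed 3.2; tBu(120°)/COOH(120°) eclipsed 5.0; Br(240°)/H(240°) eclipsed 1.6 → 9.8 kcal/mol.
C (staggered): COOH(0°)/Et(60°) gauche 1.1; tBu(120°)/COOH(180°) gauche 1.7; tBu(120°)/Et(60°) gauche 1.9; Br(240°)/COOH(180°) gauche 1.0 → 5.7 kcal/mol.
A has the lowest total (4.7 kcal/mol).

A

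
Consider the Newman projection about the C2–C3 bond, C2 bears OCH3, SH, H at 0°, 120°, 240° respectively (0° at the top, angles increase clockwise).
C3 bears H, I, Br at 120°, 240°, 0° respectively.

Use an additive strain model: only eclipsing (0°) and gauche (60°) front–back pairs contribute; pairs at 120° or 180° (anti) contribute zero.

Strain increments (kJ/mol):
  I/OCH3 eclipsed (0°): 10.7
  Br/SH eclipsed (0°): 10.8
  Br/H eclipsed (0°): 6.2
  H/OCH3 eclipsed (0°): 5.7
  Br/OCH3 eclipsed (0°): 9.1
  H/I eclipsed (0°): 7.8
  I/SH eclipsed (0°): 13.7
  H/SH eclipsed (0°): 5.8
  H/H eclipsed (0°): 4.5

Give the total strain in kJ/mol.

22.7 kJ/mol

This conformer (eclipsed): OCH3–Br eclipsed, SH–H eclipsed, H–I eclipsed; 9.1 + 5.8 + 7.8 = 22.7 kJ/mol.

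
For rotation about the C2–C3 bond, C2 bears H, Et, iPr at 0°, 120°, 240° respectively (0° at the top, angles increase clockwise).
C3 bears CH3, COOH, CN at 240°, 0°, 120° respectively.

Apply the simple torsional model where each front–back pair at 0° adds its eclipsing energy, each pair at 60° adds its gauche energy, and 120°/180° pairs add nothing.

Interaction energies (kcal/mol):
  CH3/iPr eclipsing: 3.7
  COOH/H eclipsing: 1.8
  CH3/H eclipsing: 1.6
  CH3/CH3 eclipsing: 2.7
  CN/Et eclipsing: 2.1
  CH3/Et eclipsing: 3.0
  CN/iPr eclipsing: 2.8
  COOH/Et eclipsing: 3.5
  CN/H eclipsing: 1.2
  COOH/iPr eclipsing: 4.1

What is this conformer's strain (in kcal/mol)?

7.6 kcal/mol

This conformer (eclipsed): H(0°)/COOH(0°) eclipsed 1.8; Et(120°)/CN(120°) eclipsed 2.1; iPr(240°)/CH3(240°) eclipsed 3.7 → 7.6 kcal/mol.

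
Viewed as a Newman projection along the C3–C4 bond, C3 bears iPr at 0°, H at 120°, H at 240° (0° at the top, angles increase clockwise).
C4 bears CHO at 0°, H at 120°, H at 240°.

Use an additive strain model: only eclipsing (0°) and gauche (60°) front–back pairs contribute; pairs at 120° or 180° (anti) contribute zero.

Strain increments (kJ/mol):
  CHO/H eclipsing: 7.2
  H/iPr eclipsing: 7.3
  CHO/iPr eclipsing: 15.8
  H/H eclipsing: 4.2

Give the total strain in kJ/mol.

This conformer (eclipsed): iPr–CHO eclipsed, H–H eclipsed, H–H eclipsed; 15.8 + 4.2 + 4.2 = 24.2 kJ/mol.

24.2 kJ/mol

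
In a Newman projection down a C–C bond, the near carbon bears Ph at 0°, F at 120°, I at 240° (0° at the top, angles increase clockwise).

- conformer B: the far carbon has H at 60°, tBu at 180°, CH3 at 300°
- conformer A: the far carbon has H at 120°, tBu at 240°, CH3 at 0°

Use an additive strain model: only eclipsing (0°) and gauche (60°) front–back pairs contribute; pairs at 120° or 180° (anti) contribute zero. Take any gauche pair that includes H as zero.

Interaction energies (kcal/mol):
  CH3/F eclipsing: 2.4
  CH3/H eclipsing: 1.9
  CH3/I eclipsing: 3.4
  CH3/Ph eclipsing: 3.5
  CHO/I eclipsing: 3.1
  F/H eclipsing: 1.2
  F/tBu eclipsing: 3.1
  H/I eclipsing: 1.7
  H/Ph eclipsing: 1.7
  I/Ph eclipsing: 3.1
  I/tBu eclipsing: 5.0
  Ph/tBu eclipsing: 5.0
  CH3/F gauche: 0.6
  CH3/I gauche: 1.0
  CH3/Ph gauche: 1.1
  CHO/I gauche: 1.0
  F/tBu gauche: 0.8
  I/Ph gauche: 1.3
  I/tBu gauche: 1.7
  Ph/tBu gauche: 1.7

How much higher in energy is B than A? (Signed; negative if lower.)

-5.1 kcal/mol

B (staggered): Ph(0°)/CH3(300°) gauche 1.1; F(120°)/tBu(180°) gauche 0.8; I(240°)/tBu(180°) gauche 1.7; I(240°)/CH3(300°) gauche 1.0 → 4.6 kcal/mol.
A (eclipsed): Ph(0°)/CH3(0°) eclipsed 3.5; F(120°)/H(120°) eclipsed 1.2; I(240°)/tBu(240°) eclipsed 5.0 → 9.7 kcal/mol.
E(B) − E(A) = 4.6 − 9.7 = -5.1 kcal/mol.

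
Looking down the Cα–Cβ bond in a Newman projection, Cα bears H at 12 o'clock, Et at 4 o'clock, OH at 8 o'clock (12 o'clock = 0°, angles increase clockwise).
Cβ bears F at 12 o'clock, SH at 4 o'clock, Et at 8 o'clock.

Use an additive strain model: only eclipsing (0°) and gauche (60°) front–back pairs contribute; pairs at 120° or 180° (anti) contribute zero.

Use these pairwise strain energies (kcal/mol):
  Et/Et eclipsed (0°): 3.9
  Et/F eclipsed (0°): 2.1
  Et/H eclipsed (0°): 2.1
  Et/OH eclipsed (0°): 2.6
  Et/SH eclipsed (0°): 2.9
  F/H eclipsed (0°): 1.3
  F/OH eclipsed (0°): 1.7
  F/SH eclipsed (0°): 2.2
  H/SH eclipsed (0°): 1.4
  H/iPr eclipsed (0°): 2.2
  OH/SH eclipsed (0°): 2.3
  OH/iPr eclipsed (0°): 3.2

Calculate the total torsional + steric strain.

This conformer (eclipsed): H–F eclipsed, Et–SH eclipsed, OH–Et eclipsed; 1.3 + 2.9 + 2.6 = 6.8 kcal/mol.

6.8 kcal/mol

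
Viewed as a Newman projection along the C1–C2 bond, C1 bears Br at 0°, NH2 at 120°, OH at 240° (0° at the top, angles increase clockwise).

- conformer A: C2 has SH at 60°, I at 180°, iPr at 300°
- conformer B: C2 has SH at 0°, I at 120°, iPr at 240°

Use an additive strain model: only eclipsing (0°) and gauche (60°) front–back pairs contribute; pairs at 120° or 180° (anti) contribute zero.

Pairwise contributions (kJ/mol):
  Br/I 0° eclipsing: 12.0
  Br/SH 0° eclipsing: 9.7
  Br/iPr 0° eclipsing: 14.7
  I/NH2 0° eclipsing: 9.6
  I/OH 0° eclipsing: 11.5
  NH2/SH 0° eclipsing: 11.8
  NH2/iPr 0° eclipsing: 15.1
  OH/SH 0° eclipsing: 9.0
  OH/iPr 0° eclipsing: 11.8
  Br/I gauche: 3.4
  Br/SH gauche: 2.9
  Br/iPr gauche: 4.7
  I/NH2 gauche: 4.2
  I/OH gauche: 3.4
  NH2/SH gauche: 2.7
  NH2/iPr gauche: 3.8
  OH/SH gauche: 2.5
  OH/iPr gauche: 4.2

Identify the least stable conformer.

B

A (staggered): Br–SH gauche, Br–iPr gauche, NH2–SH gauche, NH2–I gauche, OH–I gauche, OH–iPr gauche; 2.9 + 4.7 + 2.7 + 4.2 + 3.4 + 4.2 = 22.1 kJ/mol.
B (eclipsed): Br–SH eclipsed, NH2–I eclipsed, OH–iPr eclipsed; 9.7 + 9.6 + 11.8 = 31.1 kJ/mol.
B has the highest total (31.1 kJ/mol).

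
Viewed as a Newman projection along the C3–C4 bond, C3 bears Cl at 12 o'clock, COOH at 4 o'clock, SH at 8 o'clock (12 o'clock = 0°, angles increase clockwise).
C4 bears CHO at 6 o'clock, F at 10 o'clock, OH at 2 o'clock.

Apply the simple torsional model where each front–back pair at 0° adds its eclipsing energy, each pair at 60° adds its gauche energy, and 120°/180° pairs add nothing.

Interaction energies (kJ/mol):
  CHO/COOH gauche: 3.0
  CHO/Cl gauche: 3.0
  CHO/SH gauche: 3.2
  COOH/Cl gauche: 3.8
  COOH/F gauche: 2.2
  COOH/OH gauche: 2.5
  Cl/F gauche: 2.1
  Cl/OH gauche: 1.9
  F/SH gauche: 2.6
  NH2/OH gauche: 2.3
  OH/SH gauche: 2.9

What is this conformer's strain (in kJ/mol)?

15.3 kJ/mol

This conformer is staggered. Cl at 0° is gauche with F at 300° (2.1); Cl at 0° is gauche with OH at 60° (1.9); COOH at 120° is gauche with CHO at 180° (3.0); COOH at 120° is gauche with OH at 60° (2.5); SH at 240° is gauche with CHO at 180° (3.2); SH at 240° is gauche with F at 300° (2.6). Total 15.3 kJ/mol.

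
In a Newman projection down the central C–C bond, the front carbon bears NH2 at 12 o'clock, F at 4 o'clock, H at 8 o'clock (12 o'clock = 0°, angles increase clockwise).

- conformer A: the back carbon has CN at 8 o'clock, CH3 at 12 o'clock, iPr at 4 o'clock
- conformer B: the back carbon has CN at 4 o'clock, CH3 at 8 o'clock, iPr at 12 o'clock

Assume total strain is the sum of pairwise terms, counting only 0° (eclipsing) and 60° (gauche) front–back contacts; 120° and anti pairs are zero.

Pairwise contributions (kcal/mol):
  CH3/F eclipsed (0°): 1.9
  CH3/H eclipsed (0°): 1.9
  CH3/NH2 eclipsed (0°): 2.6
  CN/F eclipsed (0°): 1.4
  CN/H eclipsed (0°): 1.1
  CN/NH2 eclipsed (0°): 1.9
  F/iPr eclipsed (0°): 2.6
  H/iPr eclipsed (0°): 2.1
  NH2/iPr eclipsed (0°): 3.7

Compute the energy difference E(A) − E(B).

A (eclipsed): NH2(0°)/CH3(0°) eclipsed 2.6; F(120°)/iPr(120°) eclipsed 2.6; H(240°)/CN(240°) eclipsed 1.1 → 6.3 kcal/mol.
B (eclipsed): NH2(0°)/iPr(0°) eclipsed 3.7; F(120°)/CN(120°) eclipsed 1.4; H(240°)/CH3(240°) eclipsed 1.9 → 7.0 kcal/mol.
E(A) − E(B) = 6.3 − 7.0 = -0.7 kcal/mol.

-0.7 kcal/mol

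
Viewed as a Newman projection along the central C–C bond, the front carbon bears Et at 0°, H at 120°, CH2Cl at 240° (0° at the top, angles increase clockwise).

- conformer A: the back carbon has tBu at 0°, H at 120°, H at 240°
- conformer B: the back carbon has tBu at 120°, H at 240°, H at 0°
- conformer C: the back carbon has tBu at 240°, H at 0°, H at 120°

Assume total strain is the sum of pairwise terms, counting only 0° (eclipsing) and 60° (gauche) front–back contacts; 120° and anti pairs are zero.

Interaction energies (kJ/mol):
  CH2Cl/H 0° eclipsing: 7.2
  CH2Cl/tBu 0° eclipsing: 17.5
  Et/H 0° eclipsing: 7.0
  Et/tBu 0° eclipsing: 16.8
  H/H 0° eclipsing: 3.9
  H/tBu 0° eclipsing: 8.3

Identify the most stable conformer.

A (eclipsed): Et(0°)/tBu(0°) eclipsed 16.8; H(120°)/H(120°) eclipsed 3.9; CH2Cl(240°)/H(240°) eclipsed 7.2 → 27.9 kJ/mol.
B (eclipsed): Et(0°)/H(0°) eclipsed 7.0; H(120°)/tBu(120°) eclipsed 8.3; CH2Cl(240°)/H(240°) eclipsed 7.2 → 22.5 kJ/mol.
C (eclipsed): Et(0°)/H(0°) eclipsed 7.0; H(120°)/H(120°) eclipsed 3.9; CH2Cl(240°)/tBu(240°) eclipsed 17.5 → 28.4 kJ/mol.
B has the lowest total (22.5 kJ/mol).

B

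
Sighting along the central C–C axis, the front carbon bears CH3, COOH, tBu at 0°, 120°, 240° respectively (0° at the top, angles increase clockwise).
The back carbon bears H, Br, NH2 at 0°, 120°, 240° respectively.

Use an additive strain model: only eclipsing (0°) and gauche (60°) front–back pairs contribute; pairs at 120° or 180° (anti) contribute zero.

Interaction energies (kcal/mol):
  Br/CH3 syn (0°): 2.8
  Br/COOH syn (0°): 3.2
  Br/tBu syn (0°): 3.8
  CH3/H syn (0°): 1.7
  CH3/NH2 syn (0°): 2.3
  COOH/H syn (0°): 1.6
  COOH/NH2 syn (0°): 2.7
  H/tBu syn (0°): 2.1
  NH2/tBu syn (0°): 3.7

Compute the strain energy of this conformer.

8.6 kcal/mol

This conformer (eclipsed): CH3(0°)/H(0°) eclipsed 1.7; COOH(120°)/Br(120°) eclipsed 3.2; tBu(240°)/NH2(240°) eclipsed 3.7 → 8.6 kcal/mol.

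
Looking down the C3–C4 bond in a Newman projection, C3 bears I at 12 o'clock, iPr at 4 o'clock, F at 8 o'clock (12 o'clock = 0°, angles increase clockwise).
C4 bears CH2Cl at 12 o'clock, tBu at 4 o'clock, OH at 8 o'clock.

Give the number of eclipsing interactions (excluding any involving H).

Non-H eclipsing pairs: I(0°)/CH2Cl(0°); iPr(120°)/tBu(120°); F(240°)/OH(240°) — 3 interactions.

3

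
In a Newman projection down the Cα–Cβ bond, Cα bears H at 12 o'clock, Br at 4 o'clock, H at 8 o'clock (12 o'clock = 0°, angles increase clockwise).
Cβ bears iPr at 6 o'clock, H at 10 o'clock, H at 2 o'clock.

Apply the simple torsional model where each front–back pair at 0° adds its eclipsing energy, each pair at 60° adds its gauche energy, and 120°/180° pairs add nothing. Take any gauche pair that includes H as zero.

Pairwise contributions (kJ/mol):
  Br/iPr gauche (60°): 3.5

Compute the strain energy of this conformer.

3.5 kJ/mol

This conformer is staggered. Br at 120° is gauche with iPr at 180° (3.5). Total 3.5 kJ/mol.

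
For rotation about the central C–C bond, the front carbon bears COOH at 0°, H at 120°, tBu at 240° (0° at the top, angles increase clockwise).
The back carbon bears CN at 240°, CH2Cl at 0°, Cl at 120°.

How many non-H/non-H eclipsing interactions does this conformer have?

Non-H eclipsing pairs: COOH(0°)/CH2Cl(0°); tBu(240°)/CN(240°) — 2 interactions.

2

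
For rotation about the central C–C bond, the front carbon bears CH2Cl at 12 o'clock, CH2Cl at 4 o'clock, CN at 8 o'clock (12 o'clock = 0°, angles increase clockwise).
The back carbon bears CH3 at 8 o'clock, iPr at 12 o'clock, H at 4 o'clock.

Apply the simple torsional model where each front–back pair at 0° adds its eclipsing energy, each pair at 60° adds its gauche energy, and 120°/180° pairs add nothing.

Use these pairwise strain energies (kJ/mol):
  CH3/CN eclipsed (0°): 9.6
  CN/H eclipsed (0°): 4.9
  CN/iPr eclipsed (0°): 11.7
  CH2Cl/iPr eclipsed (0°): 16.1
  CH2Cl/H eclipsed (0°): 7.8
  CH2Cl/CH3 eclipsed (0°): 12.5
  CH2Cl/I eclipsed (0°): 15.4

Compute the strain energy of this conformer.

33.5 kJ/mol

This conformer (eclipsed): CH2Cl–iPr eclipsed, CH2Cl–H eclipsed, CN–CH3 eclipsed; 16.1 + 7.8 + 9.6 = 33.5 kJ/mol.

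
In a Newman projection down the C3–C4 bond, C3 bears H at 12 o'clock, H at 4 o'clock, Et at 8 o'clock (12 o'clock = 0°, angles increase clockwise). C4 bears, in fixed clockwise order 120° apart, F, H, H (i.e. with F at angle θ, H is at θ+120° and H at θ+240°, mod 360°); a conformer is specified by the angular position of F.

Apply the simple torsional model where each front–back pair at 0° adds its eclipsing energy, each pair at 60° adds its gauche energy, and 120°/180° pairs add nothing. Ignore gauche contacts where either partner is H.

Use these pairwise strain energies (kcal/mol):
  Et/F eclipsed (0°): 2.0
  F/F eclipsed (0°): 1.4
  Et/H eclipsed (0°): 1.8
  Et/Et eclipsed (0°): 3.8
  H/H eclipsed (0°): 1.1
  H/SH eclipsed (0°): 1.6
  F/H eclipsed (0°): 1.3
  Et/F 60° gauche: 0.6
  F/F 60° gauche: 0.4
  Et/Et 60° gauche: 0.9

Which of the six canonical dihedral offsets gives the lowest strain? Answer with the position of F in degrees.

F at 0° (eclipsed): H(0°)/F(0°) eclipsed 1.3; H(120°)/H(120°) eclipsed 1.1; Et(240°)/H(240°) eclipsed 1.8 → 4.2 kcal/mol.
F at 60° (staggered): no non-H gauche contacts → 0.0 kcal/mol.
F at 120° (eclipsed): H(0°)/H(0°) eclipsed 1.1; H(120°)/F(120°) eclipsed 1.3; Et(240°)/H(240°) eclipsed 1.8 → 4.2 kcal/mol.
F at 180° (staggered): Et(240°)/F(180°) gauche 0.6 → 0.6 kcal/mol.
F at 240° (eclipsed): H(0°)/H(0°) eclipsed 1.1; H(120°)/H(120°) eclipsed 1.1; Et(240°)/F(240°) eclipsed 2.0 → 4.2 kcal/mol.
F at 300° (staggered): Et(240°)/F(300°) gauche 0.6 → 0.6 kcal/mol.
The minimum (0.0 kcal/mol) occurs with F at 60°.

60°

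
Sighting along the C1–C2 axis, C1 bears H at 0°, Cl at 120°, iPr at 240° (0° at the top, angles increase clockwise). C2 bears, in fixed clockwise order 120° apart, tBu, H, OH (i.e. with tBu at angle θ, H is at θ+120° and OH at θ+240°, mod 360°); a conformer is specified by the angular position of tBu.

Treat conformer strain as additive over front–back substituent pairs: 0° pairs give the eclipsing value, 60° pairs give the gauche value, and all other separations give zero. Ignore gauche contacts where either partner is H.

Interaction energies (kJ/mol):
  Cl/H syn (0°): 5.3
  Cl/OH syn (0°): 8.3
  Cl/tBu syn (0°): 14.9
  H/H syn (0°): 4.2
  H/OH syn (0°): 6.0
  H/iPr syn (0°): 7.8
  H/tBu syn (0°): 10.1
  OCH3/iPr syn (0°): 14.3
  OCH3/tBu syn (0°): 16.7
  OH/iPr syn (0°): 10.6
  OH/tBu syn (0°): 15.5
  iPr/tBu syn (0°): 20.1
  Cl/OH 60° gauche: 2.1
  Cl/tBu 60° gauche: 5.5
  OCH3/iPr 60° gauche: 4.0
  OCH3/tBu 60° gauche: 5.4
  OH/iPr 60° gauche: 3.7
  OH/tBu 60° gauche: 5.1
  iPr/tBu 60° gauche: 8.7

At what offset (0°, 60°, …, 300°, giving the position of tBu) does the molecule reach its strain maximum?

tBu at 0° is eclipsed. H at 0° is eclipsed with tBu at 0° (10.1); Cl at 120° is eclipsed with H at 120° (5.3); iPr at 240° is eclipsed with OH at 240° (10.6). Total 26.0 kJ/mol.
tBu at 60° is staggered. Cl at 120° is gauche with tBu at 60° (5.5); iPr at 240° is gauche with OH at 300° (3.7). Total 9.2 kJ/mol.
tBu at 120° is eclipsed. H at 0° is eclipsed with OH at 0° (6.0); Cl at 120° is eclipsed with tBu at 120° (14.9); iPr at 240° is eclipsed with H at 240° (7.8). Total 28.7 kJ/mol.
tBu at 180° is staggered. Cl at 120° is gauche with tBu at 180° (5.5); Cl at 120° is gauche with OH at 60° (2.1); iPr at 240° is gauche with tBu at 180° (8.7). Total 16.3 kJ/mol.
tBu at 240° is eclipsed. H at 0° is eclipsed with H at 0° (4.2); Cl at 120° is eclipsed with OH at 120° (8.3); iPr at 240° is eclipsed with tBu at 240° (20.1). Total 32.6 kJ/mol.
tBu at 300° is staggered. Cl at 120° is gauche with OH at 180° (2.1); iPr at 240° is gauche with tBu at 300° (8.7); iPr at 240° is gauche with OH at 180° (3.7). Total 14.5 kJ/mol.
The maximum (32.6 kJ/mol) occurs with tBu at 240°.

240°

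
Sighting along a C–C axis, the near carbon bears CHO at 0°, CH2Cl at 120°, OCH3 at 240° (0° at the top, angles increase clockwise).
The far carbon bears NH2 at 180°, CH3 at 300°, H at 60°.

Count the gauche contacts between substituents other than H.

4

Non-H gauche pairs: CHO(0°)/CH3(300°); CH2Cl(120°)/NH2(180°); OCH3(240°)/NH2(180°); OCH3(240°)/CH3(300°) — 4 interactions.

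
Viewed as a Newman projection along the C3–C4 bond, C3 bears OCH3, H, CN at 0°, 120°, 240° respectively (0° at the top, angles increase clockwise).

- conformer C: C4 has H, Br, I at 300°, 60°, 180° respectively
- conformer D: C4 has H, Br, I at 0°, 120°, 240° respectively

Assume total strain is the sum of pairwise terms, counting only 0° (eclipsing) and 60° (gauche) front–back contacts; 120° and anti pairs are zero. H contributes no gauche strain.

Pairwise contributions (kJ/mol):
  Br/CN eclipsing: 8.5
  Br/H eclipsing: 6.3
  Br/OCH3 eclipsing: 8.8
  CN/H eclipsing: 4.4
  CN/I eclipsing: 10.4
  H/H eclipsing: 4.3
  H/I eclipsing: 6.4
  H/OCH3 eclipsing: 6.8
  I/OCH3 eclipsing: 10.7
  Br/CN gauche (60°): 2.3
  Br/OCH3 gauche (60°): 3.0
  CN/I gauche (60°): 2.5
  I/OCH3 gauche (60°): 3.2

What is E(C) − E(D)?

C is staggered. OCH3 at 0° is gauche with Br at 60° (3.0); CN at 240° is gauche with I at 180° (2.5). Total 5.5 kJ/mol.
D is eclipsed. OCH3 at 0° is eclipsed with H at 0° (6.8); H at 120° is eclipsed with Br at 120° (6.3); CN at 240° is eclipsed with I at 240° (10.4). Total 23.5 kJ/mol.
E(C) − E(D) = 5.5 − 23.5 = -18.0 kJ/mol.

-18.0 kJ/mol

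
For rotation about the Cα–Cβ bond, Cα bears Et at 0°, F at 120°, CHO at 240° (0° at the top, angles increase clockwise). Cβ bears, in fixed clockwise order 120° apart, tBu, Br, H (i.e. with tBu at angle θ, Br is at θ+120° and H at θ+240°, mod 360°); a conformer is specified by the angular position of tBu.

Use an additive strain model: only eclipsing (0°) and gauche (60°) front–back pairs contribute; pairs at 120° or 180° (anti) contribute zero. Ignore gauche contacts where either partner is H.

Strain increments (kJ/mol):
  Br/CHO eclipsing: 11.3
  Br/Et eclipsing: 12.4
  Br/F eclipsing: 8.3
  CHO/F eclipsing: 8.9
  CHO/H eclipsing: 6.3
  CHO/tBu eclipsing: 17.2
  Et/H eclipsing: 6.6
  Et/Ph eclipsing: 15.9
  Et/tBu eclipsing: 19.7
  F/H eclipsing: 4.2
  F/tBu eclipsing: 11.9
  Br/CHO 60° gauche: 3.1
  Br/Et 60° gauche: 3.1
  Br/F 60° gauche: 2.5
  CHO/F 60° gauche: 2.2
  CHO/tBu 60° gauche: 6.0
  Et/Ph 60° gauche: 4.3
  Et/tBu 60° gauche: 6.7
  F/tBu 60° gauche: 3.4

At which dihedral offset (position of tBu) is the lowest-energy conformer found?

180°

tBu at 0° is eclipsed. Et at 0° is eclipsed with tBu at 0° (19.7); F at 120° is eclipsed with Br at 120° (8.3); CHO at 240° is eclipsed with H at 240° (6.3). Total 34.3 kJ/mol.
tBu at 60° is staggered. Et at 0° is gauche with tBu at 60° (6.7); F at 120° is gauche with tBu at 60° (3.4); F at 120° is gauche with Br at 180° (2.5); CHO at 240° is gauche with Br at 180° (3.1). Total 15.7 kJ/mol.
tBu at 120° is eclipsed. Et at 0° is eclipsed with H at 0° (6.6); F at 120° is eclipsed with tBu at 120° (11.9); CHO at 240° is eclipsed with Br at 240° (11.3). Total 29.8 kJ/mol.
tBu at 180° is staggered. Et at 0° is gauche with Br at 300° (3.1); F at 120° is gauche with tBu at 180° (3.4); CHO at 240° is gauche with tBu at 180° (6.0); CHO at 240° is gauche with Br at 300° (3.1). Total 15.6 kJ/mol.
tBu at 240° is eclipsed. Et at 0° is eclipsed with Br at 0° (12.4); F at 120° is eclipsed with H at 120° (4.2); CHO at 240° is eclipsed with tBu at 240° (17.2). Total 33.8 kJ/mol.
tBu at 300° is staggered. Et at 0° is gauche with tBu at 300° (6.7); Et at 0° is gauche with Br at 60° (3.1); F at 120° is gauche with Br at 60° (2.5); CHO at 240° is gauche with tBu at 300° (6.0). Total 18.3 kJ/mol.
The minimum (15.6 kJ/mol) occurs with tBu at 180°.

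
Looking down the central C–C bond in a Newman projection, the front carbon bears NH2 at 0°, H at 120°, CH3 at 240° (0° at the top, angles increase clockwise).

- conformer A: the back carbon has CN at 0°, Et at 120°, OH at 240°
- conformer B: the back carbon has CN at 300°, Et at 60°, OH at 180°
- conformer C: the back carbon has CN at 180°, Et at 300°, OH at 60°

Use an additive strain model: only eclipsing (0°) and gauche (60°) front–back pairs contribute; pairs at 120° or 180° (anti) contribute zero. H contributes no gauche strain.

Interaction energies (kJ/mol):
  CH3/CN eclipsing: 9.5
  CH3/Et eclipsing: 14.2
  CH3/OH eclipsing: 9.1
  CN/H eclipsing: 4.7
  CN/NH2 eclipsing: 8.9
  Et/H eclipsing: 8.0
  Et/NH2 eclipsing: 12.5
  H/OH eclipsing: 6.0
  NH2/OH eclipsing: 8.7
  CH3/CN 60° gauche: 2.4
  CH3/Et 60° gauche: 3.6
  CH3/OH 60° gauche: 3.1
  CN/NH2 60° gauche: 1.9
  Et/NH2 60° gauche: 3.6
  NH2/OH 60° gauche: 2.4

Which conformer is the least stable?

A (eclipsed): NH2–CN eclipsed, H–Et eclipsed, CH3–OH eclipsed; 8.9 + 8.0 + 9.1 = 26.0 kJ/mol.
B (staggered): NH2–CN gauche, NH2–Et gauche, CH3–CN gauche, CH3–OH gauche; 1.9 + 3.6 + 2.4 + 3.1 = 11.0 kJ/mol.
C (staggered): NH2–Et gauche, NH2–OH gauche, CH3–CN gauche, CH3–Et gauche; 3.6 + 2.4 + 2.4 + 3.6 = 12.0 kJ/mol.
A has the highest total (26.0 kJ/mol).

A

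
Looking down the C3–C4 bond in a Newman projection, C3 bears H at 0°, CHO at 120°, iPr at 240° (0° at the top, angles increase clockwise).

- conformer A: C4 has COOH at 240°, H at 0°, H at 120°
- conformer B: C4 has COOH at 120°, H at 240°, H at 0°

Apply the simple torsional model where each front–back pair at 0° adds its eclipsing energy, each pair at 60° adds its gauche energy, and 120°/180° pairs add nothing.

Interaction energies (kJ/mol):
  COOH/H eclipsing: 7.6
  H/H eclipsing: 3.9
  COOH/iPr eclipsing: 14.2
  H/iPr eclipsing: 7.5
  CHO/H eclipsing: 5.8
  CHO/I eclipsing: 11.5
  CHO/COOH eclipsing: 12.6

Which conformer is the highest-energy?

B

A is eclipsed. H at 0° is eclipsed with H at 0° (3.9); CHO at 120° is eclipsed with H at 120° (5.8); iPr at 240° is eclipsed with COOH at 240° (14.2). Total 23.9 kJ/mol.
B is eclipsed. H at 0° is eclipsed with H at 0° (3.9); CHO at 120° is eclipsed with COOH at 120° (12.6); iPr at 240° is eclipsed with H at 240° (7.5). Total 24.0 kJ/mol.
B has the highest total (24.0 kJ/mol).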